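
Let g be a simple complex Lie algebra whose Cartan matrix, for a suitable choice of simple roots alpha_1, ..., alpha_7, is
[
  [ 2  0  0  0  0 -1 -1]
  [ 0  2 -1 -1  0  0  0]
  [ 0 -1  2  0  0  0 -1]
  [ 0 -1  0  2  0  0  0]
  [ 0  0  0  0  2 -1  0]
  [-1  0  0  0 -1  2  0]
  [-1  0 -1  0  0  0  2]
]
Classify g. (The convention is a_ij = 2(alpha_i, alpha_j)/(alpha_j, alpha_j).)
A_7 (sl(8))

The matrix has rank 7 with 2's on the diagonal. Reading the off-diagonal entries as Dynkin edges (a single edge where a_ij = a_ji = -1; a double or triple edge where a_ij * a_ji = 2 or 3), the diagram is a chain of 7 nodes with single edges (A_7). One simple-root ordering that puts it in standard form is (alpha_4, alpha_2, alpha_3, alpha_7, alpha_1, alpha_6, alpha_5). So the algebra is type A_7, i.e. sl(8).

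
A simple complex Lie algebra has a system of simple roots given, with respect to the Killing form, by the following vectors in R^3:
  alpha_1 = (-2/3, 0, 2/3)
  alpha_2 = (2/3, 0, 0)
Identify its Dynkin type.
Compute the Cartan integers a_ij = 2(alpha_i, alpha_j)/(alpha_j, alpha_j); the resulting 2x2 Cartan matrix is
[[2, -2], [-1, 2]].
The roots have two lengths (squared-length ratio 2:1); the short ones are alpha_{2}. The associated Dynkin diagram is a chain of 2 nodes with a double edge at one end; the terminal node there is the unique short simple root (B_2), so the type is B_2 (the algebra so(5)).

B_2 (so(5))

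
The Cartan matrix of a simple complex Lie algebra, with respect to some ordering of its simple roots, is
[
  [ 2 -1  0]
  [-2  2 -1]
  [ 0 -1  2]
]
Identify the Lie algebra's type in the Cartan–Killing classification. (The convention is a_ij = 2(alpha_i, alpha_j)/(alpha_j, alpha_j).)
The matrix has rank 3 with 2's on the diagonal. Reading the off-diagonal entries as Dynkin edges (a single edge where a_ij = a_ji = -1; a double or triple edge where a_ij * a_ji = 2 or 3), the diagram is a chain of 3 nodes with a double edge at one end; the terminal node there is the unique short simple root (B_3). One simple-root ordering that puts it in standard form is (alpha_3, alpha_2, alpha_1). So the algebra is type B_3, i.e. so(7).

B_3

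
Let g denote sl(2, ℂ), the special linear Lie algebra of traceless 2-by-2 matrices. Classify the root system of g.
This is sl(2), which has dimension 2^2 - 1 = 3 and rank 2 - 1 = 1 (a Cartan subalgebra is the diagonal traceless matrices). In the classification of classical Lie algebras, the special linear algebra sl(n+1) has type A_n; here n = 1, so the Dynkin diagram is a chain of 1 nodes with single edges (A_1). Hence the type is A_1.

A_1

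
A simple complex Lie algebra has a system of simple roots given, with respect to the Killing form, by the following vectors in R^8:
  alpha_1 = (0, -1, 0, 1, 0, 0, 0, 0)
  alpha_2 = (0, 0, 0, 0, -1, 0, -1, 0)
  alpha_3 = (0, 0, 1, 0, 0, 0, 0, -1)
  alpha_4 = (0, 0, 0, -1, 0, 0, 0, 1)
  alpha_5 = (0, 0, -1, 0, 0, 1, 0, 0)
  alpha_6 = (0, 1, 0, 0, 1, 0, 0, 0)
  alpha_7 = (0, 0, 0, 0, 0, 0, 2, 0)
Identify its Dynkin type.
Compute the Cartan integers a_ij = 2(alpha_i, alpha_j)/(alpha_j, alpha_j); the resulting 7x7 Cartan matrix is
[[2, 0, 0, -1, 0, -1, 0], [0, 2, 0, 0, 0, -1, -1], [0, 0, 2, -1, -1, 0, 0], [-1, 0, -1, 2, 0, 0, 0], [0, 0, -1, 0, 2, 0, 0], [-1, -1, 0, 0, 0, 2, 0], [0, -2, 0, 0, 0, 0, 2]].
The roots have two lengths (squared-length ratio 2:1); the short ones are alpha_{1,2,3,4,5,6}. The associated Dynkin diagram is a chain of 7 nodes with a double edge at one end; the terminal node there is the unique long simple root (C_7), so the type is C_7 (the algebra sp(14)).

C7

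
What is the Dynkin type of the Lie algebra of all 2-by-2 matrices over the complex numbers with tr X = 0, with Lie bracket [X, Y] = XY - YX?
type A_1

This is sl(2), which has dimension 2^2 - 1 = 3 and rank 2 - 1 = 1 (a Cartan subalgebra is the diagonal traceless matrices). In the classification of classical Lie algebras, the special linear algebra sl(n+1) has type A_n; here n = 1, so the Dynkin diagram is a chain of 1 nodes with single edges (A_1). Hence the type is A_1.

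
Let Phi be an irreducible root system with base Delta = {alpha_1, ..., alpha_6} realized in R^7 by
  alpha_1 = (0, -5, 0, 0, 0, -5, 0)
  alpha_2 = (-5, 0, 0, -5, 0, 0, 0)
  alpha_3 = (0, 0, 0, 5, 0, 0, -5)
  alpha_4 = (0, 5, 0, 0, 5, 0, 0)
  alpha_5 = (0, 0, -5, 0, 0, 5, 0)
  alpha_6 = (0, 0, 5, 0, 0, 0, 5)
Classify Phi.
type A_6

Compute the Cartan integers a_ij = 2(alpha_i, alpha_j)/(alpha_j, alpha_j); the resulting 6x6 Cartan matrix is
[[2, 0, 0, -1, -1, 0], [0, 2, -1, 0, 0, 0], [0, -1, 2, 0, 0, -1], [-1, 0, 0, 2, 0, 0], [-1, 0, 0, 0, 2, -1], [0, 0, -1, 0, -1, 2]].
All simple roots have the same length, so the diagram is simply laced. The associated Dynkin diagram is a chain of 6 nodes with single edges (A_6), so the type is A_6 (the algebra sl(7)).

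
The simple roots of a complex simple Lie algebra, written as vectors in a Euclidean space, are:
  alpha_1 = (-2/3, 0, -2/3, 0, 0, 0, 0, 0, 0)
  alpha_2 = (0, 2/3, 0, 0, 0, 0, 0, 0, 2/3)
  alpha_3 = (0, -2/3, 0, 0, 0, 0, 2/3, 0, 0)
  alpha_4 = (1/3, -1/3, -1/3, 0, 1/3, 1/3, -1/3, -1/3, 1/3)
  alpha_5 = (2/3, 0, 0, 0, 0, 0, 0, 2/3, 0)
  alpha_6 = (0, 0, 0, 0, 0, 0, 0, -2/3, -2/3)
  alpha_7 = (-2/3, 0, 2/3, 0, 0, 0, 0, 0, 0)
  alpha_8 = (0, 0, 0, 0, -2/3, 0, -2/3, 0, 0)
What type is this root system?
E8

Compute the Cartan integers a_ij = 2(alpha_i, alpha_j)/(alpha_j, alpha_j); the resulting 8x8 Cartan matrix is
[[2, 0, 0, 0, -1, 0, 0, 0], [0, 2, -1, 0, 0, -1, 0, 0], [0, -1, 2, 0, 0, 0, 0, -1], [0, 0, 0, 2, 0, 0, -1, 0], [-1, 0, 0, 0, 2, -1, -1, 0], [0, -1, 0, 0, -1, 2, 0, 0], [0, 0, 0, -1, -1, 0, 2, 0], [0, 0, -1, 0, 0, 0, 0, 2]].
All simple roots have the same length, so the diagram is simply laced. The associated Dynkin diagram is a chain of 7 nodes with one extra node attached to the third node from one end (E_8), so the type is E_8.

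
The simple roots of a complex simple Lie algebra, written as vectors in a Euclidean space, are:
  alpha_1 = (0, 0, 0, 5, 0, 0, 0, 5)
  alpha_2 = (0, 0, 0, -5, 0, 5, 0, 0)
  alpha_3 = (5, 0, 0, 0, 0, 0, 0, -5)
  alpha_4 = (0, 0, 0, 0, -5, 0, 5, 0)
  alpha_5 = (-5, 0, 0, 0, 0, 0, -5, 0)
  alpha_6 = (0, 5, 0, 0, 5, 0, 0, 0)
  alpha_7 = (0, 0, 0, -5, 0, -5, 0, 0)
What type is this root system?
Compute the Cartan integers a_ij = 2(alpha_i, alpha_j)/(alpha_j, alpha_j); the resulting 7x7 Cartan matrix is
[[2, -1, -1, 0, 0, 0, -1], [-1, 2, 0, 0, 0, 0, 0], [-1, 0, 2, 0, -1, 0, 0], [0, 0, 0, 2, -1, -1, 0], [0, 0, -1, -1, 2, 0, 0], [0, 0, 0, -1, 0, 2, 0], [-1, 0, 0, 0, 0, 0, 2]].
All simple roots have the same length, so the diagram is simply laced. The associated Dynkin diagram is a chain of 5 nodes with a fork of two nodes at one end (D_7), so the type is D_7 (the algebra so(14)).

D7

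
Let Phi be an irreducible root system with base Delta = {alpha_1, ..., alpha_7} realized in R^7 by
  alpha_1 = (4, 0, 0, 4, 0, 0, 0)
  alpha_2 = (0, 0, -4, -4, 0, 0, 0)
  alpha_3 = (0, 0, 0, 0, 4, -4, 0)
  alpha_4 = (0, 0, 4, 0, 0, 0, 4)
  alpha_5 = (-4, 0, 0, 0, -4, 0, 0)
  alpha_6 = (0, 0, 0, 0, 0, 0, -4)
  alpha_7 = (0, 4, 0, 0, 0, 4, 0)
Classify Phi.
Compute the Cartan integers a_ij = 2(alpha_i, alpha_j)/(alpha_j, alpha_j); the resulting 7x7 Cartan matrix is
[[2, -1, 0, 0, -1, 0, 0], [-1, 2, 0, -1, 0, 0, 0], [0, 0, 2, 0, -1, 0, -1], [0, -1, 0, 2, 0, -2, 0], [-1, 0, -1, 0, 2, 0, 0], [0, 0, 0, -1, 0, 2, 0], [0, 0, -1, 0, 0, 0, 2]].
The roots have two lengths (squared-length ratio 2:1); the short ones are alpha_{6}. The associated Dynkin diagram is a chain of 7 nodes with a double edge at one end; the terminal node there is the unique short simple root (B_7), so the type is B_7 (the algebra so(15)).

B_7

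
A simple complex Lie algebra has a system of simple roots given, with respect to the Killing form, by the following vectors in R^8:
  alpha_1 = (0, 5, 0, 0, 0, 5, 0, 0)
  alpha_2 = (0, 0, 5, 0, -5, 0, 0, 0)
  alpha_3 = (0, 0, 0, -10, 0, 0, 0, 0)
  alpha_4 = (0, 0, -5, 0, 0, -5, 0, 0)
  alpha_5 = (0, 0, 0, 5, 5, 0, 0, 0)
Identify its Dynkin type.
Compute the Cartan integers a_ij = 2(alpha_i, alpha_j)/(alpha_j, alpha_j); the resulting 5x5 Cartan matrix is
[[2, 0, 0, -1, 0], [0, 2, 0, -1, -1], [0, 0, 2, 0, -2], [-1, -1, 0, 2, 0], [0, -1, -1, 0, 2]].
The roots have two lengths (squared-length ratio 2:1); the short ones are alpha_{1,2,4,5}. The associated Dynkin diagram is a chain of 5 nodes with a double edge at one end; the terminal node there is the unique long simple root (C_5), so the type is C_5 (the algebra sp(10)).

type C_5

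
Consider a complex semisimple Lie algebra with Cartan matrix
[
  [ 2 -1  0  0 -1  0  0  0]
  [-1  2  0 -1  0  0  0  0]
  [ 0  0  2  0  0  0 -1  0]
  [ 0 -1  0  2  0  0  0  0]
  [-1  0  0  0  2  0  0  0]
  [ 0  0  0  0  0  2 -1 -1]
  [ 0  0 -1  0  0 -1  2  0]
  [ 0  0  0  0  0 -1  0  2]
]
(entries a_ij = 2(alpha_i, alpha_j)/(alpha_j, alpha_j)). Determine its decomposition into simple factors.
The diagram associated to this matrix has two connected components: the simple roots {alpha_3, alpha_6, alpha_7, alpha_8} form a chain of 4 nodes with single edges (A_4), and {alpha_1, alpha_2, alpha_4, alpha_5} form a chain of 4 nodes with single edges (A_4). A semisimple Lie algebra decomposes uniquely as the direct sum of simple ideals, one per connected component of its Dynkin diagram, so g ≅ A_4 ⊕ A_4 (dimension 24 + 24 = 48).

A_4 (sl(5)) ⊕ A_4 (sl(5))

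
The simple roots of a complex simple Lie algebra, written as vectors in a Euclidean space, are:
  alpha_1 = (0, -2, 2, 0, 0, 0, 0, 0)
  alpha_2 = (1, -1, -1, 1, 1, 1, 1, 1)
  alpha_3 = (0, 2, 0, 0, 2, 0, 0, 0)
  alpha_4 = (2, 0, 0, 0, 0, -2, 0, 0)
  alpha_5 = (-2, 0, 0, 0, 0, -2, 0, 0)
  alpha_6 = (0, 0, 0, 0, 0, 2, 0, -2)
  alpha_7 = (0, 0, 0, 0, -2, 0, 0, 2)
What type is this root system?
E7

Compute the Cartan integers a_ij = 2(alpha_i, alpha_j)/(alpha_j, alpha_j); the resulting 7x7 Cartan matrix is
[[2, 0, -1, 0, 0, 0, 0], [0, 2, 0, 0, -1, 0, 0], [-1, 0, 2, 0, 0, 0, -1], [0, 0, 0, 2, 0, -1, 0], [0, -1, 0, 0, 2, -1, 0], [0, 0, 0, -1, -1, 2, -1], [0, 0, -1, 0, 0, -1, 2]].
All simple roots have the same length, so the diagram is simply laced. The associated Dynkin diagram is a chain of 6 nodes with one extra node attached to the third node from one end (E_7), so the type is E_7.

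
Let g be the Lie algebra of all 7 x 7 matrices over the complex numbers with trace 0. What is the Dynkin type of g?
This is sl(7), which has dimension 7^2 - 1 = 48 and rank 7 - 1 = 6 (a Cartan subalgebra is the diagonal traceless matrices). In the classification of classical Lie algebras, the special linear algebra sl(n+1) has type A_n; here n = 6, so the Dynkin diagram is a chain of 6 nodes with single edges (A_6). Hence the type is A_6.

A_6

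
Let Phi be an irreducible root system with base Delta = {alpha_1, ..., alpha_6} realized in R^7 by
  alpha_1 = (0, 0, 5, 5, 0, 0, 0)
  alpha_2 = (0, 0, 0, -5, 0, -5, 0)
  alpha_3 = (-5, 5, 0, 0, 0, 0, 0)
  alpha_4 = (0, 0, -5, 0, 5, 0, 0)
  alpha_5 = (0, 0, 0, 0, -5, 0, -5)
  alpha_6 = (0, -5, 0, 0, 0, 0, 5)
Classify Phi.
A6

Compute the Cartan integers a_ij = 2(alpha_i, alpha_j)/(alpha_j, alpha_j); the resulting 6x6 Cartan matrix is
[[2, -1, 0, -1, 0, 0], [-1, 2, 0, 0, 0, 0], [0, 0, 2, 0, 0, -1], [-1, 0, 0, 2, -1, 0], [0, 0, 0, -1, 2, -1], [0, 0, -1, 0, -1, 2]].
All simple roots have the same length, so the diagram is simply laced. The associated Dynkin diagram is a chain of 6 nodes with single edges (A_6), so the type is A_6 (the algebra sl(7)).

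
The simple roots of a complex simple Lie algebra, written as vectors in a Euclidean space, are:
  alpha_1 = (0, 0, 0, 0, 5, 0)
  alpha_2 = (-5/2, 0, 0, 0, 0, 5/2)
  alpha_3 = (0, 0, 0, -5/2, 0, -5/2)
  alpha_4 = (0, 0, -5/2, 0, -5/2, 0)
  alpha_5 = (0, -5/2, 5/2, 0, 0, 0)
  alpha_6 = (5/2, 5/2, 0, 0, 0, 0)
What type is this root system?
C_6 (sp(12))

Compute the Cartan integers a_ij = 2(alpha_i, alpha_j)/(alpha_j, alpha_j); the resulting 6x6 Cartan matrix is
[[2, 0, 0, -2, 0, 0], [0, 2, -1, 0, 0, -1], [0, -1, 2, 0, 0, 0], [-1, 0, 0, 2, -1, 0], [0, 0, 0, -1, 2, -1], [0, -1, 0, 0, -1, 2]].
The roots have two lengths (squared-length ratio 2:1); the short ones are alpha_{2,3,4,5,6}. The associated Dynkin diagram is a chain of 6 nodes with a double edge at one end; the terminal node there is the unique long simple root (C_6), so the type is C_6 (the algebra sp(12)).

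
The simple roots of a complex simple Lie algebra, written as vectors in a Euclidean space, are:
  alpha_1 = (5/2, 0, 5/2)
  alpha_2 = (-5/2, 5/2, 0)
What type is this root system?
Compute the Cartan integers a_ij = 2(alpha_i, alpha_j)/(alpha_j, alpha_j); the resulting 2x2 Cartan matrix is
[[2, -1], [-1, 2]].
All simple roots have the same length, so the diagram is simply laced. The associated Dynkin diagram is a chain of 2 nodes with single edges (A_2), so the type is A_2 (the algebra sl(3)).

type A_2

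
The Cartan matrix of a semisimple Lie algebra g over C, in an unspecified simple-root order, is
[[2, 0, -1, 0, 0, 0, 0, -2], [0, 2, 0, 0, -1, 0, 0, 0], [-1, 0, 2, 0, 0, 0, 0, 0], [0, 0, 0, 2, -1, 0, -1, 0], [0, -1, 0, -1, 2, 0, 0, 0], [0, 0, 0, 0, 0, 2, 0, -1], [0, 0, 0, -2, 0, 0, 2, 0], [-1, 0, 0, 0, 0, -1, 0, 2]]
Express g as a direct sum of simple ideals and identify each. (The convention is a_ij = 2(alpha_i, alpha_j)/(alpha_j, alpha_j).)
C4 + F4

The diagram associated to this matrix has two connected components: the simple roots {alpha_2, alpha_4, alpha_5, alpha_7} form a chain of 4 nodes with a double edge at one end; the terminal node there is the unique long simple root (C_4), and {alpha_1, alpha_3, alpha_6, alpha_8} form a chain of 4 nodes with a double edge between the middle two (F_4). A semisimple Lie algebra decomposes uniquely as the direct sum of simple ideals, one per connected component of its Dynkin diagram, so g ≅ C_4 ⊕ F_4 (dimension 36 + 52 = 88).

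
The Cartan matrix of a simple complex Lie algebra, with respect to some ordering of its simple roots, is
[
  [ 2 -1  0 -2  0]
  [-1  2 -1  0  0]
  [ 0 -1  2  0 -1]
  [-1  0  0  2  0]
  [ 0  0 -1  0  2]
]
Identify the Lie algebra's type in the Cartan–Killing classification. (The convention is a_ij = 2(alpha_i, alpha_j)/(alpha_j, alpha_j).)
The matrix has rank 5 with 2's on the diagonal. Reading the off-diagonal entries as Dynkin edges (a single edge where a_ij = a_ji = -1; a double or triple edge where a_ij * a_ji = 2 or 3), the diagram is a chain of 5 nodes with a double edge at one end; the terminal node there is the unique short simple root (B_5). One simple-root ordering that puts it in standard form is (alpha_5, alpha_3, alpha_2, alpha_1, alpha_4). So the algebra is type B_5, i.e. so(11).

B_5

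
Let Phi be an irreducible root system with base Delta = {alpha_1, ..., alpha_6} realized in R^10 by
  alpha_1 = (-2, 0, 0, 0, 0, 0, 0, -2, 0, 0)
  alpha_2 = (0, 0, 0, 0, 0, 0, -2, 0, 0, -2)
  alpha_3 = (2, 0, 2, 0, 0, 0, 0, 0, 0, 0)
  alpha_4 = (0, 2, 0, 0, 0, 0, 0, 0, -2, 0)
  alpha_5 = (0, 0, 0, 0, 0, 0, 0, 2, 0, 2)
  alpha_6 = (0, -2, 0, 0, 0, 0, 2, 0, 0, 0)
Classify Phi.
A6

Compute the Cartan integers a_ij = 2(alpha_i, alpha_j)/(alpha_j, alpha_j); the resulting 6x6 Cartan matrix is
[[2, 0, -1, 0, -1, 0], [0, 2, 0, 0, -1, -1], [-1, 0, 2, 0, 0, 0], [0, 0, 0, 2, 0, -1], [-1, -1, 0, 0, 2, 0], [0, -1, 0, -1, 0, 2]].
All simple roots have the same length, so the diagram is simply laced. The associated Dynkin diagram is a chain of 6 nodes with single edges (A_6), so the type is A_6 (the algebra sl(7)).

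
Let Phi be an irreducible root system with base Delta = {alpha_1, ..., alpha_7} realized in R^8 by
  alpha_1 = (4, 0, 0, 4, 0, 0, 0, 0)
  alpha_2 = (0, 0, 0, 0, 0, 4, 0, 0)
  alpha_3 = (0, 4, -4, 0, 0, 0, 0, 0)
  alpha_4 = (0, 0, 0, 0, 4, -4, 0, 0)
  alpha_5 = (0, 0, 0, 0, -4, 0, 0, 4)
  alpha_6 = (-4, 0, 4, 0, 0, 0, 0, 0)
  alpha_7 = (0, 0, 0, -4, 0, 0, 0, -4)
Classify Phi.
Compute the Cartan integers a_ij = 2(alpha_i, alpha_j)/(alpha_j, alpha_j); the resulting 7x7 Cartan matrix is
[[2, 0, 0, 0, 0, -1, -1], [0, 2, 0, -1, 0, 0, 0], [0, 0, 2, 0, 0, -1, 0], [0, -2, 0, 2, -1, 0, 0], [0, 0, 0, -1, 2, 0, -1], [-1, 0, -1, 0, 0, 2, 0], [-1, 0, 0, 0, -1, 0, 2]].
The roots have two lengths (squared-length ratio 2:1); the short ones are alpha_{2}. The associated Dynkin diagram is a chain of 7 nodes with a double edge at one end; the terminal node there is the unique short simple root (B_7), so the type is B_7 (the algebra so(15)).

B_7 (so(15))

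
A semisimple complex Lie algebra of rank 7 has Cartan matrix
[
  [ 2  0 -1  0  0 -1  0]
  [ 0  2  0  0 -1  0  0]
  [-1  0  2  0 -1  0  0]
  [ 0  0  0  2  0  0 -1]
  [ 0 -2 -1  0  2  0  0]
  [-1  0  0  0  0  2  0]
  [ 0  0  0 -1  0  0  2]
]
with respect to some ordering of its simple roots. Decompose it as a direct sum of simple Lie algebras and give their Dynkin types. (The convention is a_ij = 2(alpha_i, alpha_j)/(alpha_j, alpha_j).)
A_2 ⊕ B_5

The diagram associated to this matrix has two connected components: the simple roots {alpha_4, alpha_7} form a chain of 2 nodes with single edges (A_2), and {alpha_1, alpha_2, alpha_3, alpha_5, alpha_6} form a chain of 5 nodes with a double edge at one end; the terminal node there is the unique short simple root (B_5). A semisimple Lie algebra decomposes uniquely as the direct sum of simple ideals, one per connected component of its Dynkin diagram, so g ≅ A_2 ⊕ B_5 (dimension 8 + 55 = 63).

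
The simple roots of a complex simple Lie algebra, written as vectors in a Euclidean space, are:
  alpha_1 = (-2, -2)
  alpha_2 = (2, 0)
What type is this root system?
Compute the Cartan integers a_ij = 2(alpha_i, alpha_j)/(alpha_j, alpha_j); the resulting 2x2 Cartan matrix is
[[2, -2], [-1, 2]].
The roots have two lengths (squared-length ratio 2:1); the short ones are alpha_{2}. The associated Dynkin diagram is a chain of 2 nodes with a double edge at one end; the terminal node there is the unique short simple root (B_2), so the type is B_2 (the algebra so(5)).

B2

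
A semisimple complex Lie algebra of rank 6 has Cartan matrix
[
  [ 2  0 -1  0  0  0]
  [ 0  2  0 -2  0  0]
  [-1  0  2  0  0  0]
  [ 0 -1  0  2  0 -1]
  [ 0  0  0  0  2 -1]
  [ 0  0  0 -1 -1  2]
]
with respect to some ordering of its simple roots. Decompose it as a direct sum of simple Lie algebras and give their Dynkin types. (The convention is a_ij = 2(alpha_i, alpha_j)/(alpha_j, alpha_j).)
The diagram associated to this matrix has two connected components: the simple roots {alpha_1, alpha_3} form a chain of 2 nodes with single edges (A_2), and {alpha_2, alpha_4, alpha_5, alpha_6} form a chain of 4 nodes with a double edge at one end; the terminal node there is the unique long simple root (C_4). A semisimple Lie algebra decomposes uniquely as the direct sum of simple ideals, one per connected component of its Dynkin diagram, so g ≅ A_2 ⊕ C_4 (dimension 8 + 36 = 44).

type A_2 + type C_4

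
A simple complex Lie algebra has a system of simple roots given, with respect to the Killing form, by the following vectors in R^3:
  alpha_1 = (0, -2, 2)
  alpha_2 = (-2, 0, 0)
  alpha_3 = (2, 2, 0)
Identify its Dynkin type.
Compute the Cartan integers a_ij = 2(alpha_i, alpha_j)/(alpha_j, alpha_j); the resulting 3x3 Cartan matrix is
[[2, 0, -1], [0, 2, -1], [-1, -2, 2]].
The roots have two lengths (squared-length ratio 2:1); the short ones are alpha_{2}. The associated Dynkin diagram is a chain of 3 nodes with a double edge at one end; the terminal node there is the unique short simple root (B_3), so the type is B_3 (the algebra so(7)).

B3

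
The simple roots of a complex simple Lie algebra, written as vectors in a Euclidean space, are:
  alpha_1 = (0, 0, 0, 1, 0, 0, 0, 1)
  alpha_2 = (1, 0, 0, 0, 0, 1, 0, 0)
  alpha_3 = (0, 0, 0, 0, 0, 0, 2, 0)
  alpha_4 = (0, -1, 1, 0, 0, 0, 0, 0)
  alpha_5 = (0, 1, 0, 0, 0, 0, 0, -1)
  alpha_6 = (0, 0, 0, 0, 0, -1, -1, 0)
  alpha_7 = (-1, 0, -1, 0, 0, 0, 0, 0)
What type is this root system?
Compute the Cartan integers a_ij = 2(alpha_i, alpha_j)/(alpha_j, alpha_j); the resulting 7x7 Cartan matrix is
[[2, 0, 0, 0, -1, 0, 0], [0, 2, 0, 0, 0, -1, -1], [0, 0, 2, 0, 0, -2, 0], [0, 0, 0, 2, -1, 0, -1], [-1, 0, 0, -1, 2, 0, 0], [0, -1, -1, 0, 0, 2, 0], [0, -1, 0, -1, 0, 0, 2]].
The roots have two lengths (squared-length ratio 2:1); the short ones are alpha_{1,2,4,5,6,7}. The associated Dynkin diagram is a chain of 7 nodes with a double edge at one end; the terminal node there is the unique long simple root (C_7), so the type is C_7 (the algebra sp(14)).

type C_7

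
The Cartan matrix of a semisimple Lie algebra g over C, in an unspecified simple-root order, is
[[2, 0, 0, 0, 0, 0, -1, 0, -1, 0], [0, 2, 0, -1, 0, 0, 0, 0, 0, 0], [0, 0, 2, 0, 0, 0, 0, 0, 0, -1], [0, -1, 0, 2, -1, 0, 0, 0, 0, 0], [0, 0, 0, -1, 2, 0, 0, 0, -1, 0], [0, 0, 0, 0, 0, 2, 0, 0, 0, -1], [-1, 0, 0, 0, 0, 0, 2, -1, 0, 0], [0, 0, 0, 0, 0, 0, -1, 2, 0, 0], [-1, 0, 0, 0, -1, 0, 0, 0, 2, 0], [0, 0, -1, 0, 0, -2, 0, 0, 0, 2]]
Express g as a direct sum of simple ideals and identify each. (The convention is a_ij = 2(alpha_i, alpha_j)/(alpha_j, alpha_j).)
A7 ⊕ B3

The diagram associated to this matrix has two connected components: the simple roots {alpha_1, alpha_2, alpha_4, alpha_5, alpha_7, alpha_8, alpha_9} form a chain of 7 nodes with single edges (A_7), and {alpha_3, alpha_6, alpha_10} form a chain of 3 nodes with a double edge at one end; the terminal node there is the unique short simple root (B_3). A semisimple Lie algebra decomposes uniquely as the direct sum of simple ideals, one per connected component of its Dynkin diagram, so g ≅ A_7 ⊕ B_3 (dimension 63 + 21 = 84).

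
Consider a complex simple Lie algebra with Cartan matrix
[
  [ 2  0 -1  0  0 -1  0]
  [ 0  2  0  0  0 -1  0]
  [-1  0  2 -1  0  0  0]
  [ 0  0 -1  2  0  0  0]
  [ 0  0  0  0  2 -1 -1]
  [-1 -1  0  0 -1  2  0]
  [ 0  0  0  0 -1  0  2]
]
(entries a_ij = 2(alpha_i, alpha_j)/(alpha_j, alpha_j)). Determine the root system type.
type E_7

The matrix has rank 7 with 2's on the diagonal. Reading the off-diagonal entries as Dynkin edges (a single edge where a_ij = a_ji = -1; a double or triple edge where a_ij * a_ji = 2 or 3), the diagram is a chain of 6 nodes with one extra node attached to the third node from one end (E_7). One simple-root ordering that puts it in standard form is (alpha_7, alpha_2, alpha_5, alpha_6, alpha_1, alpha_3, alpha_4). So the algebra is type E_7.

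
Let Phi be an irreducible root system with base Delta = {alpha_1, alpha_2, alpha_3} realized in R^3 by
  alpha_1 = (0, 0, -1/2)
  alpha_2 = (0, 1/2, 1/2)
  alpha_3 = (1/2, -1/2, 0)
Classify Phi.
Compute the Cartan integers a_ij = 2(alpha_i, alpha_j)/(alpha_j, alpha_j); the resulting 3x3 Cartan matrix is
[[2, -1, 0], [-2, 2, -1], [0, -1, 2]].
The roots have two lengths (squared-length ratio 2:1); the short ones are alpha_{1}. The associated Dynkin diagram is a chain of 3 nodes with a double edge at one end; the terminal node there is the unique short simple root (B_3), so the type is B_3 (the algebra so(7)).

B_3 (so(7))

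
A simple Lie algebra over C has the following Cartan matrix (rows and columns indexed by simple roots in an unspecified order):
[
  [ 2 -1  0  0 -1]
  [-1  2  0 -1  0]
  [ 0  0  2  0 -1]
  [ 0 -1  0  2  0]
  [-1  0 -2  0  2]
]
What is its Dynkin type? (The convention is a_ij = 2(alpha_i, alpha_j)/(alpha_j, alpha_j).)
B5

The matrix has rank 5 with 2's on the diagonal. Reading the off-diagonal entries as Dynkin edges (a single edge where a_ij = a_ji = -1; a double or triple edge where a_ij * a_ji = 2 or 3), the diagram is a chain of 5 nodes with a double edge at one end; the terminal node there is the unique short simple root (B_5). One simple-root ordering that puts it in standard form is (alpha_4, alpha_2, alpha_1, alpha_5, alpha_3). So the algebra is type B_5, i.e. so(11).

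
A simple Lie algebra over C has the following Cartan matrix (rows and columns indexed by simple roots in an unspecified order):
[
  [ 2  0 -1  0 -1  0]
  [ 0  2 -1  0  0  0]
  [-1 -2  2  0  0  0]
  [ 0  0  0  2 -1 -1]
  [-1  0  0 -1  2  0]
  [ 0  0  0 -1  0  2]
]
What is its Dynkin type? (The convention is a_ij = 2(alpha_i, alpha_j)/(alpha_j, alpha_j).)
type B_6

The matrix has rank 6 with 2's on the diagonal. Reading the off-diagonal entries as Dynkin edges (a single edge where a_ij = a_ji = -1; a double or triple edge where a_ij * a_ji = 2 or 3), the diagram is a chain of 6 nodes with a double edge at one end; the terminal node there is the unique short simple root (B_6). One simple-root ordering that puts it in standard form is (alpha_6, alpha_4, alpha_5, alpha_1, alpha_3, alpha_2). So the algebra is type B_6, i.e. so(13).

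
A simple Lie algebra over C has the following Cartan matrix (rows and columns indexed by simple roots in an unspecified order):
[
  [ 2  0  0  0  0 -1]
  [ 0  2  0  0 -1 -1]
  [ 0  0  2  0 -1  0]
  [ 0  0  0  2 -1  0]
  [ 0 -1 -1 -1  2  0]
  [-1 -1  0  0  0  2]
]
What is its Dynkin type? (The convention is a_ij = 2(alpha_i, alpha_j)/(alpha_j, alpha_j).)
The matrix has rank 6 with 2's on the diagonal. Reading the off-diagonal entries as Dynkin edges (a single edge where a_ij = a_ji = -1; a double or triple edge where a_ij * a_ji = 2 or 3), the diagram is a chain of 4 nodes with a fork of two nodes at one end (D_6). One simple-root ordering that puts it in standard form is (alpha_1, alpha_6, alpha_2, alpha_5, alpha_3, alpha_4). So the algebra is type D_6, i.e. so(12).

D_6 (so(12))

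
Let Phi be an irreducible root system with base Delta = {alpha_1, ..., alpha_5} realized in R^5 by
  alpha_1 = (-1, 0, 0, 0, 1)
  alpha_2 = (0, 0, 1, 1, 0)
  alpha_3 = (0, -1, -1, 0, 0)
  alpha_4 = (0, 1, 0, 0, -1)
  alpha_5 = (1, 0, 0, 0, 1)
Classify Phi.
D_5

Compute the Cartan integers a_ij = 2(alpha_i, alpha_j)/(alpha_j, alpha_j); the resulting 5x5 Cartan matrix is
[[2, 0, 0, -1, 0], [0, 2, -1, 0, 0], [0, -1, 2, -1, 0], [-1, 0, -1, 2, -1], [0, 0, 0, -1, 2]].
All simple roots have the same length, so the diagram is simply laced. The associated Dynkin diagram is a chain of 3 nodes with a fork of two nodes at one end (D_5), so the type is D_5 (the algebra so(10)).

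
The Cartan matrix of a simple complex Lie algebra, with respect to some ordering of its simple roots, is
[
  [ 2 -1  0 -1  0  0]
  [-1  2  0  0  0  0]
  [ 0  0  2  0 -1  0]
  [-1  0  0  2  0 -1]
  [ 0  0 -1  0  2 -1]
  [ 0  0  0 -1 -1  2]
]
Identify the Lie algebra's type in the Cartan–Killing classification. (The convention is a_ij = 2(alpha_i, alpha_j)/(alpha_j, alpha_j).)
A_6 (sl(7))

The matrix has rank 6 with 2's on the diagonal. Reading the off-diagonal entries as Dynkin edges (a single edge where a_ij = a_ji = -1; a double or triple edge where a_ij * a_ji = 2 or 3), the diagram is a chain of 6 nodes with single edges (A_6). One simple-root ordering that puts it in standard form is (alpha_2, alpha_1, alpha_4, alpha_6, alpha_5, alpha_3). So the algebra is type A_6, i.e. sl(7).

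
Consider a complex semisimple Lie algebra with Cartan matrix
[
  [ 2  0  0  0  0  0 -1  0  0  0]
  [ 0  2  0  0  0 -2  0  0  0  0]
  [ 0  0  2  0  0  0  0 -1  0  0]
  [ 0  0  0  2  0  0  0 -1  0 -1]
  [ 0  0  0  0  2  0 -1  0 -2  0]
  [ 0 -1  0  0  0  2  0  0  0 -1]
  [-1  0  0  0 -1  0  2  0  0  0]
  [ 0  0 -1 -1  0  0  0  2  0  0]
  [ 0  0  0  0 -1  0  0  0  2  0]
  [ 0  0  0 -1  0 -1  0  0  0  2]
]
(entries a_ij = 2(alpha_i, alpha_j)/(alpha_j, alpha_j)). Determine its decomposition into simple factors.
The diagram associated to this matrix has two connected components: the simple roots {alpha_1, alpha_5, alpha_7, alpha_9} form a chain of 4 nodes with a double edge at one end; the terminal node there is the unique short simple root (B_4), and {alpha_2, alpha_3, alpha_4, alpha_6, alpha_8, alpha_10} form a chain of 6 nodes with a double edge at one end; the terminal node there is the unique long simple root (C_6). A semisimple Lie algebra decomposes uniquely as the direct sum of simple ideals, one per connected component of its Dynkin diagram, so g ≅ B_4 ⊕ C_6 (dimension 36 + 78 = 114).

type B_4 + type C_6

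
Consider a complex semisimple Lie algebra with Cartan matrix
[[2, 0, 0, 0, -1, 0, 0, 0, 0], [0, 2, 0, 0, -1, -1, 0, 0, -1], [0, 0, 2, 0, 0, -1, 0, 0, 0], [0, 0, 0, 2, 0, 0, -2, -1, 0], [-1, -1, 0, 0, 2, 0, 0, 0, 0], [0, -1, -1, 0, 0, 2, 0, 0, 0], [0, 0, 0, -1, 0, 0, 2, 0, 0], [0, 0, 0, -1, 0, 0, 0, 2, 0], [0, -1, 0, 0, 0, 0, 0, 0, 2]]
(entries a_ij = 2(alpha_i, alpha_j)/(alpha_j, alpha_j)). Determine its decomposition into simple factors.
The diagram associated to this matrix has two connected components: the simple roots {alpha_4, alpha_7, alpha_8} form a chain of 3 nodes with a double edge at one end; the terminal node there is the unique short simple root (B_3), and {alpha_1, alpha_2, alpha_3, alpha_5, alpha_6, alpha_9} form a chain of 5 nodes with one extra node attached to the third node from one end (E_6). A semisimple Lie algebra decomposes uniquely as the direct sum of simple ideals, one per connected component of its Dynkin diagram, so g ≅ B_3 ⊕ E_6 (dimension 21 + 78 = 99).

B3 + E6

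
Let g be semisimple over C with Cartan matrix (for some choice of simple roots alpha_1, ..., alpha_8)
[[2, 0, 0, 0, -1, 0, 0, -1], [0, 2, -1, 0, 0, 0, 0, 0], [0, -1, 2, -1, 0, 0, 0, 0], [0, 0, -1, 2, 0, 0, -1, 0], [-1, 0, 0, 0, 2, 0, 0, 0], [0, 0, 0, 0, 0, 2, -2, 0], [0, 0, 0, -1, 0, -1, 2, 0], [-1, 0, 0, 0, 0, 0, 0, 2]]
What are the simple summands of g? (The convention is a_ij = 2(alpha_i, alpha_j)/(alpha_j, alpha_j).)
A_3 ⊕ C_5

The diagram associated to this matrix has two connected components: the simple roots {alpha_1, alpha_5, alpha_8} form a chain of 3 nodes with single edges (A_3), and {alpha_2, alpha_3, alpha_4, alpha_6, alpha_7} form a chain of 5 nodes with a double edge at one end; the terminal node there is the unique long simple root (C_5). A semisimple Lie algebra decomposes uniquely as the direct sum of simple ideals, one per connected component of its Dynkin diagram, so g ≅ A_3 ⊕ C_5 (dimension 15 + 55 = 70).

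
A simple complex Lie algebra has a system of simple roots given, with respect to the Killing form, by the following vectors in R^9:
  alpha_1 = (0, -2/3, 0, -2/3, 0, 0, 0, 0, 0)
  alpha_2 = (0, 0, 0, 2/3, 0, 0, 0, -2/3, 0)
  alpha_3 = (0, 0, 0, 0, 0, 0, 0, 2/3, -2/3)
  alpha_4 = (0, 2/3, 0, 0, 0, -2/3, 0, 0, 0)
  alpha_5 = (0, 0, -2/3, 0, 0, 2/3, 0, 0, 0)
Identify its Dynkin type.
Compute the Cartan integers a_ij = 2(alpha_i, alpha_j)/(alpha_j, alpha_j); the resulting 5x5 Cartan matrix is
[[2, -1, 0, -1, 0], [-1, 2, -1, 0, 0], [0, -1, 2, 0, 0], [-1, 0, 0, 2, -1], [0, 0, 0, -1, 2]].
All simple roots have the same length, so the diagram is simply laced. The associated Dynkin diagram is a chain of 5 nodes with single edges (A_5), so the type is A_5 (the algebra sl(6)).

A5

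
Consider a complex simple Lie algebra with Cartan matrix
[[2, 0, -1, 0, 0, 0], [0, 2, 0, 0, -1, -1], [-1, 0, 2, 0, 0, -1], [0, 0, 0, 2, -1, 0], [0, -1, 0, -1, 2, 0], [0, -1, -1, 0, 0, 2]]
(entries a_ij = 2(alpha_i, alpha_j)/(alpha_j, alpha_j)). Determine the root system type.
The matrix has rank 6 with 2's on the diagonal. Reading the off-diagonal entries as Dynkin edges (a single edge where a_ij = a_ji = -1; a double or triple edge where a_ij * a_ji = 2 or 3), the diagram is a chain of 6 nodes with single edges (A_6). One simple-root ordering that puts it in standard form is (alpha_1, alpha_3, alpha_6, alpha_2, alpha_5, alpha_4). So the algebra is type A_6, i.e. sl(7).

A6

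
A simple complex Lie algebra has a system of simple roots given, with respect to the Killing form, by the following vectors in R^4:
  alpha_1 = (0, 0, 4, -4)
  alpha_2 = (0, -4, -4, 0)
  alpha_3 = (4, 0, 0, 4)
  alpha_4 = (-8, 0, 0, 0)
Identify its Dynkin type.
Compute the Cartan integers a_ij = 2(alpha_i, alpha_j)/(alpha_j, alpha_j); the resulting 4x4 Cartan matrix is
[[2, -1, -1, 0], [-1, 2, 0, 0], [-1, 0, 2, -1], [0, 0, -2, 2]].
The roots have two lengths (squared-length ratio 2:1); the short ones are alpha_{1,2,3}. The associated Dynkin diagram is a chain of 4 nodes with a double edge at one end; the terminal node there is the unique long simple root (C_4), so the type is C_4 (the algebra sp(8)).

C4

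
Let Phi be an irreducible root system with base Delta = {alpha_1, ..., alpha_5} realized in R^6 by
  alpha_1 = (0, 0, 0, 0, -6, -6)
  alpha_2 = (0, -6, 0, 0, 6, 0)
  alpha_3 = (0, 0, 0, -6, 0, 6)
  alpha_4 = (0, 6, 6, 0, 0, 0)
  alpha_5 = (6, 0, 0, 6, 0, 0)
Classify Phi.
Compute the Cartan integers a_ij = 2(alpha_i, alpha_j)/(alpha_j, alpha_j); the resulting 5x5 Cartan matrix is
[[2, -1, -1, 0, 0], [-1, 2, 0, -1, 0], [-1, 0, 2, 0, -1], [0, -1, 0, 2, 0], [0, 0, -1, 0, 2]].
All simple roots have the same length, so the diagram is simply laced. The associated Dynkin diagram is a chain of 5 nodes with single edges (A_5), so the type is A_5 (the algebra sl(6)).

A5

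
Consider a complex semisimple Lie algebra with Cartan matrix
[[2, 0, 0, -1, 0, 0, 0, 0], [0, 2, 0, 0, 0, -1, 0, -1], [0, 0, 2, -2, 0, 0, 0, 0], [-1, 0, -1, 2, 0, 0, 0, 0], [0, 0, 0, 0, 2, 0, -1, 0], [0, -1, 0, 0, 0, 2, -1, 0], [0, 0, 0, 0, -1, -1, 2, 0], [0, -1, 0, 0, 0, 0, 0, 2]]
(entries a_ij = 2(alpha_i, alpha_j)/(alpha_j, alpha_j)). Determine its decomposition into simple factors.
The diagram associated to this matrix has two connected components: the simple roots {alpha_2, alpha_5, alpha_6, alpha_7, alpha_8} form a chain of 5 nodes with single edges (A_5), and {alpha_1, alpha_3, alpha_4} form a chain of 3 nodes with a double edge at one end; the terminal node there is the unique long simple root (C_3). A semisimple Lie algebra decomposes uniquely as the direct sum of simple ideals, one per connected component of its Dynkin diagram, so g ≅ A_5 ⊕ C_3 (dimension 35 + 21 = 56).

A5 ⊕ C3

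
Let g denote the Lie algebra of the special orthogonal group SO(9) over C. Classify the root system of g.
B_4 (so(9))

This is so(9) with 9 odd, which has dimension 9(9-1)/2 = 36 and rank (9-1)/2 = 4. In the classification of classical Lie algebras, the orthogonal algebra so(2n+1) in an odd number of variables has type B_n; here n = 4, so the Dynkin diagram is a chain of 4 nodes with a double edge at one end; the terminal node there is the unique short simple root (B_4). Hence the type is B_4.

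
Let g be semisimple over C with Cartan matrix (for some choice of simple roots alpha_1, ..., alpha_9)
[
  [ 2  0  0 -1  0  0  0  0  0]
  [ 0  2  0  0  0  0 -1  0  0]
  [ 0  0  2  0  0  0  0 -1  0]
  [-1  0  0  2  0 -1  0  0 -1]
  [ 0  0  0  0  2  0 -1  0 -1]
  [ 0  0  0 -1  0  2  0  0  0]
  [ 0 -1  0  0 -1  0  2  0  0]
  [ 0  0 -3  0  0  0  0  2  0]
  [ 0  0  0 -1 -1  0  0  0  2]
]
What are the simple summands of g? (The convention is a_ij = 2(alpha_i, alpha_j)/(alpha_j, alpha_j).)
D_7 + G_2

The diagram associated to this matrix has two connected components: the simple roots {alpha_1, alpha_2, alpha_4, alpha_5, alpha_6, alpha_7, alpha_9} form a chain of 5 nodes with a fork of two nodes at one end (D_7), and {alpha_3, alpha_8} form two nodes joined by a triple edge (G_2). A semisimple Lie algebra decomposes uniquely as the direct sum of simple ideals, one per connected component of its Dynkin diagram, so g ≅ D_7 ⊕ G_2 (dimension 91 + 14 = 105).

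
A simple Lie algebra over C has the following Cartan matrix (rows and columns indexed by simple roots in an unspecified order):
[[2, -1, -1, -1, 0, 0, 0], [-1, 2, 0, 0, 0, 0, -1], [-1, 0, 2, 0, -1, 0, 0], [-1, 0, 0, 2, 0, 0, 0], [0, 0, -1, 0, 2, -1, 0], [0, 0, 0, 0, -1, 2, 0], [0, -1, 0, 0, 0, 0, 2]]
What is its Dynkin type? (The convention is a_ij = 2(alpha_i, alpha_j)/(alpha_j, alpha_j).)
E7

The matrix has rank 7 with 2's on the diagonal. Reading the off-diagonal entries as Dynkin edges (a single edge where a_ij = a_ji = -1; a double or triple edge where a_ij * a_ji = 2 or 3), the diagram is a chain of 6 nodes with one extra node attached to the third node from one end (E_7). One simple-root ordering that puts it in standard form is (alpha_7, alpha_4, alpha_2, alpha_1, alpha_3, alpha_5, alpha_6). So the algebra is type E_7.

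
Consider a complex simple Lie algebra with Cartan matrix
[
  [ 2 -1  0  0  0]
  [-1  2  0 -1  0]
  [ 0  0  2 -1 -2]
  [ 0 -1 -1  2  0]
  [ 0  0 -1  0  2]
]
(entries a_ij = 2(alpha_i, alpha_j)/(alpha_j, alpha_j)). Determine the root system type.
The matrix has rank 5 with 2's on the diagonal. Reading the off-diagonal entries as Dynkin edges (a single edge where a_ij = a_ji = -1; a double or triple edge where a_ij * a_ji = 2 or 3), the diagram is a chain of 5 nodes with a double edge at one end; the terminal node there is the unique short simple root (B_5). One simple-root ordering that puts it in standard form is (alpha_1, alpha_2, alpha_4, alpha_3, alpha_5). So the algebra is type B_5, i.e. so(11).

B5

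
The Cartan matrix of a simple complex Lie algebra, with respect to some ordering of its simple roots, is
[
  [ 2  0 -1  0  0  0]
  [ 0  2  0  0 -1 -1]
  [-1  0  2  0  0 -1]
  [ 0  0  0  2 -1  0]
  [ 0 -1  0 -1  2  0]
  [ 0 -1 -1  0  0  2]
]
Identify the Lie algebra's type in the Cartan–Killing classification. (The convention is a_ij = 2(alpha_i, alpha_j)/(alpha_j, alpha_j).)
The matrix has rank 6 with 2's on the diagonal. Reading the off-diagonal entries as Dynkin edges (a single edge where a_ij = a_ji = -1; a double or triple edge where a_ij * a_ji = 2 or 3), the diagram is a chain of 6 nodes with single edges (A_6). One simple-root ordering that puts it in standard form is (alpha_1, alpha_3, alpha_6, alpha_2, alpha_5, alpha_4). So the algebra is type A_6, i.e. sl(7).

A_6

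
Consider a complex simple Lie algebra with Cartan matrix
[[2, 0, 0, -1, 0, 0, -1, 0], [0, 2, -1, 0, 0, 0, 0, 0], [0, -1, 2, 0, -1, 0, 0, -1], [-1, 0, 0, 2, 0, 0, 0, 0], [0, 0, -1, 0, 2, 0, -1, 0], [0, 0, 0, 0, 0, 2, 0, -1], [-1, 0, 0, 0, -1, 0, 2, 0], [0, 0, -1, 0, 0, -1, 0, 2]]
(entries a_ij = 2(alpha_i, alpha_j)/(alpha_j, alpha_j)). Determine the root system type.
type E_8

The matrix has rank 8 with 2's on the diagonal. Reading the off-diagonal entries as Dynkin edges (a single edge where a_ij = a_ji = -1; a double or triple edge where a_ij * a_ji = 2 or 3), the diagram is a chain of 7 nodes with one extra node attached to the third node from one end (E_8). One simple-root ordering that puts it in standard form is (alpha_6, alpha_2, alpha_8, alpha_3, alpha_5, alpha_7, alpha_1, alpha_4). So the algebra is type E_8.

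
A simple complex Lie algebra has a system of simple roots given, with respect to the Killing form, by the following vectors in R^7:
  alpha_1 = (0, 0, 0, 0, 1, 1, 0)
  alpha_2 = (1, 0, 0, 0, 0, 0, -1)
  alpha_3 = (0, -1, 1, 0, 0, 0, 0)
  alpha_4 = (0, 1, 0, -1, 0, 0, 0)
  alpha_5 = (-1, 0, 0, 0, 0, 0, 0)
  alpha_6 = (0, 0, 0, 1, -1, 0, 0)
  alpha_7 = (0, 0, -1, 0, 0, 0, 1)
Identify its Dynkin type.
B7

Compute the Cartan integers a_ij = 2(alpha_i, alpha_j)/(alpha_j, alpha_j); the resulting 7x7 Cartan matrix is
[[2, 0, 0, 0, 0, -1, 0], [0, 2, 0, 0, -2, 0, -1], [0, 0, 2, -1, 0, 0, -1], [0, 0, -1, 2, 0, -1, 0], [0, -1, 0, 0, 2, 0, 0], [-1, 0, 0, -1, 0, 2, 0], [0, -1, -1, 0, 0, 0, 2]].
The roots have two lengths (squared-length ratio 2:1); the short ones are alpha_{5}. The associated Dynkin diagram is a chain of 7 nodes with a double edge at one end; the terminal node there is the unique short simple root (B_7), so the type is B_7 (the algebra so(15)).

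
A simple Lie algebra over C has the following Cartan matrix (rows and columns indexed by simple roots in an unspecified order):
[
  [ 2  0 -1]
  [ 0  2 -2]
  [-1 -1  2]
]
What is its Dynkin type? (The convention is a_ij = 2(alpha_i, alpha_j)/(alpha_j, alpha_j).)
The matrix has rank 3 with 2's on the diagonal. Reading the off-diagonal entries as Dynkin edges (a single edge where a_ij = a_ji = -1; a double or triple edge where a_ij * a_ji = 2 or 3), the diagram is a chain of 3 nodes with a double edge at one end; the terminal node there is the unique long simple root (C_3). One simple-root ordering that puts it in standard form is (alpha_1, alpha_3, alpha_2). So the algebra is type C_3, i.e. sp(6).

C_3 (sp(6))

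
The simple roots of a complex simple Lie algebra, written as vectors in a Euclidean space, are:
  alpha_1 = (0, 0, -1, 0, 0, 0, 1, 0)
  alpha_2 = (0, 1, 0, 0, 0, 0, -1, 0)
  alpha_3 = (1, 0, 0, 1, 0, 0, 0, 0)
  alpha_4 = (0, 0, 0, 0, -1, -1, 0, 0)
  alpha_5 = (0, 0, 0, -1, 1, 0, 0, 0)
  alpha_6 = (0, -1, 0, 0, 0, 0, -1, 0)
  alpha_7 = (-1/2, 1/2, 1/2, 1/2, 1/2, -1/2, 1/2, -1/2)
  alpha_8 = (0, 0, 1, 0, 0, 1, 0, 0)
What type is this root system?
E_8

Compute the Cartan integers a_ij = 2(alpha_i, alpha_j)/(alpha_j, alpha_j); the resulting 8x8 Cartan matrix is
[[2, -1, 0, 0, 0, -1, 0, -1], [-1, 2, 0, 0, 0, 0, 0, 0], [0, 0, 2, 0, -1, 0, 0, 0], [0, 0, 0, 2, -1, 0, 0, -1], [0, 0, -1, -1, 2, 0, 0, 0], [-1, 0, 0, 0, 0, 2, -1, 0], [0, 0, 0, 0, 0, -1, 2, 0], [-1, 0, 0, -1, 0, 0, 0, 2]].
All simple roots have the same length, so the diagram is simply laced. The associated Dynkin diagram is a chain of 7 nodes with one extra node attached to the third node from one end (E_8), so the type is E_8.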